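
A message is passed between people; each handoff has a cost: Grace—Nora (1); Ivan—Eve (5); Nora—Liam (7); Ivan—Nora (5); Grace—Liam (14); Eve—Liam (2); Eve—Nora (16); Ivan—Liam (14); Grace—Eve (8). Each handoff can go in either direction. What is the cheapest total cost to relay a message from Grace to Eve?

Some routes from Grace to Eve:
Grace-Nora-Liam-Eve: 1 + 7 + 2 = 10
Grace-Eve: 8
Grace-Nora-Ivan-Eve: 1 + 5 + 5 = 11
Shortest: 8.

8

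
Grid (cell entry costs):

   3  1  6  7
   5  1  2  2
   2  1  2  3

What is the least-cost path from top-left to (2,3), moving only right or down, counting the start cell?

Path [0,0] -> [0,1] -> [1,1] -> [2,1] -> [2,2] -> [2,3]: 3 + 1 + 1 + 1 + 2 + 3 = 11.

11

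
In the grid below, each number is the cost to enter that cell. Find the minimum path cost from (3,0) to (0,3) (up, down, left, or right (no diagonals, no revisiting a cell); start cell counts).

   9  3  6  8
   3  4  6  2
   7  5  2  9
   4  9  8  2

34

Take [3,0] -> [2,0] -> [1,0] -> [1,1] -> [1,2] -> [1,3] -> [0,3] for a total of 4 + 7 + 3 + 4 + 6 + 2 + 8 = 34.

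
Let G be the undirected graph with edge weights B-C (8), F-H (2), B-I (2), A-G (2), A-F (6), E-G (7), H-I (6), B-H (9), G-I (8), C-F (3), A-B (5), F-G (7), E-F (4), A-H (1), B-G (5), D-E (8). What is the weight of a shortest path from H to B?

6

Checking several routes:
H-B: 9
H-A-G-B: 1 + 2 + 5 = 8
H-A-B: 1 + 5 = 6
H-F-A-B: 2 + 6 + 5 = 13
H-A-G-I-B: 1 + 2 + 8 + 2 = 13
H-I-B: 6 + 2 = 8
Best route has total 6.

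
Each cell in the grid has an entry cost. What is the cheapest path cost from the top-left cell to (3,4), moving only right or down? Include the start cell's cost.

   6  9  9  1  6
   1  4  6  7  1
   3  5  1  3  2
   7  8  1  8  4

Take (0,0)→(1,0)→(2,0)→(2,1)→(2,2)→(2,3)→(2,4)→(3,4) for a total of 6 + 1 + 3 + 5 + 1 + 3 + 2 + 4 = 25.
(Top row then right column would cost 38.)

25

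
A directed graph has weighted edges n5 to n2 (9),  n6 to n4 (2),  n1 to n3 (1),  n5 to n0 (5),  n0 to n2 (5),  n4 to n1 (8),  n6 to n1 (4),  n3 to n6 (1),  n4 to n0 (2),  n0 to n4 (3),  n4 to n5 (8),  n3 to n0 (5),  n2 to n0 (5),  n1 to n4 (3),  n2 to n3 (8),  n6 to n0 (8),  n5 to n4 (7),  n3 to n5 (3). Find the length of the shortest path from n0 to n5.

11

Candidate routes:
n0→n2→n3→n5: 5 + 8 + 3 = 16
n0→n4→n1→n3→n5: 3 + 8 + 1 + 3 = 15
n0→n4→n5: 3 + 8 = 11
n0→n2→n3→n6→n1→n4→n5: 5 + 8 + 1 + 4 + 3 + 8 = 29
n0→n2→n3→n6→n4→n5: 5 + 8 + 1 + 2 + 8 = 24
Shortest: 11.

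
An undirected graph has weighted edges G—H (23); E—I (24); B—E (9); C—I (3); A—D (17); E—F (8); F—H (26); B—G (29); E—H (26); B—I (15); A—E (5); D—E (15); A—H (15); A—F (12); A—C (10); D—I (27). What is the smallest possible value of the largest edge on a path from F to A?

8

Checking several routes:
F → E → I → C → A: max(8, 24, 3, 10) = 24
F → E → A: max(8, 5) = 8
F → E → B → I → C → A: max(8, 9, 15, 3, 10) = 15
F → A: max(12) = 12
F → E → D → A: max(8, 15, 17) = 17
Best route has worst link 8.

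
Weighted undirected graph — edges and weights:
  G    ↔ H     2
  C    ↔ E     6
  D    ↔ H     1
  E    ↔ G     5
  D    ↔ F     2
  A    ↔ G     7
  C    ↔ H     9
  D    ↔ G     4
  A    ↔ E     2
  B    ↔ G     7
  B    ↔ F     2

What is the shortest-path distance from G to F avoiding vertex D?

Routes from G to F avoiding D:
G→B→F: 7 + 2 = 9
Shortest: 9.

9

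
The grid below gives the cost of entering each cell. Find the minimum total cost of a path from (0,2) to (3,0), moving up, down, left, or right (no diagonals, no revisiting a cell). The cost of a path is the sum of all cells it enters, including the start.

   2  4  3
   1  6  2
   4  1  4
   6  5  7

20

Cheapest: [0,2]→[0,1]→[0,0]→[1,0]→[2,0]→[3,0]
  3 + 4 + 2 + 1 + 4 + 6 = 20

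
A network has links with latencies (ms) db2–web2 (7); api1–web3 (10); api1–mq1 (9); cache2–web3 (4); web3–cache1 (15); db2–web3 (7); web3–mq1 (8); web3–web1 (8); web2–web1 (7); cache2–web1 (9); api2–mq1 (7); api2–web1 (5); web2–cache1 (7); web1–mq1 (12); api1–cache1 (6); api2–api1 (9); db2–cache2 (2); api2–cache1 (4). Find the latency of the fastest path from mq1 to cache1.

Comparing a few candidate routes:
mq1 → api2 → cache1: 7 + 4 = 11
mq1 → web1 → api2 → cache1: 12 + 5 + 4 = 21
mq1 → api2 → api1 → cache1: 7 + 9 + 6 = 22
mq1 → api1 → cache1: 9 + 6 = 15
Best route has total 11 ms.

11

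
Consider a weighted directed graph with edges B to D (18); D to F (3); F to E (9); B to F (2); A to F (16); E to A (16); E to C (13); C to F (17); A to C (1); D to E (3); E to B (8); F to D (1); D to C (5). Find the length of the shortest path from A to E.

Paths from A to E:
A -> C -> F -> E: 1 + 17 + 9 = 27
A -> F -> E: 16 + 9 = 25
A -> C -> F -> D -> E: 1 + 17 + 1 + 3 = 22
A -> F -> D -> E: 16 + 1 + 3 = 20
The minimum is 20.

20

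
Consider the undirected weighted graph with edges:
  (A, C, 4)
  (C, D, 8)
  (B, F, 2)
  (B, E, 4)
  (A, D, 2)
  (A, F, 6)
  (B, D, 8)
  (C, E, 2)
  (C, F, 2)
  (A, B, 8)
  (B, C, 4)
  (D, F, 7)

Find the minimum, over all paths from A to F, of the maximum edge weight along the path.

4

Comparing a few candidate routes:
A -> C -> E -> B -> F: max(4, 2, 4, 2) = 4
A -> C -> B -> F: max(4, 4, 2) = 4
A -> C -> F: max(4, 2) = 4
Best route has worst link 4.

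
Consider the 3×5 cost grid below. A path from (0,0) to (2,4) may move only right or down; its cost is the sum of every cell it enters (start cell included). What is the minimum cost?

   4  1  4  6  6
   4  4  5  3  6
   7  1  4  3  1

18

Best path: [0,0]→[0,1]→[1,1]→[2,1]→[2,2]→[2,3]→[2,4]
Cost: 4 + 1 + 4 + 1 + 4 + 3 + 1 = 18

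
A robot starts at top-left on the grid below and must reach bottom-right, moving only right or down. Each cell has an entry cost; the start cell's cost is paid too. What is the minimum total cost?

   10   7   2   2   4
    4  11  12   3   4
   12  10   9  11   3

Take (0,0) (0,1) (0,2) (0,3) (1,3) (1,4) (2,4) for a total of 10 + 7 + 2 + 2 + 3 + 4 + 3 = 31.
For comparison, the top-then-right route costs 32.

31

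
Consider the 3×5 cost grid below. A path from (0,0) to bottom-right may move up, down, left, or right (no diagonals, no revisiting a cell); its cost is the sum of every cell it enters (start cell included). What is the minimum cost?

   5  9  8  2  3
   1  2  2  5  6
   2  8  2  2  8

22

One optimal route is r0c0 → r1c0 → r1c1 → r1c2 → r2c2 → r2c3 → r2c4.
Its cost is 5 + 1 + 2 + 2 + 2 + 2 + 8 = 22.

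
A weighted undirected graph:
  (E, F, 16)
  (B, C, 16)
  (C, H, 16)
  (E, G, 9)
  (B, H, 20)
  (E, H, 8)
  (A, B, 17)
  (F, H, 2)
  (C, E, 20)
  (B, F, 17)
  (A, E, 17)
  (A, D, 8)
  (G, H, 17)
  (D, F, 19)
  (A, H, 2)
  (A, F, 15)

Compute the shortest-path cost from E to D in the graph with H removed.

25

Checking several routes:
E-F-D: 16 + 19 = 35
E-F-B-A-D: 16 + 17 + 17 + 8 = 58
E-A-F-D: 17 + 15 + 19 = 51
E-A-D: 17 + 8 = 25
E-F-A-D: 16 + 15 + 8 = 39
Shortest: 25.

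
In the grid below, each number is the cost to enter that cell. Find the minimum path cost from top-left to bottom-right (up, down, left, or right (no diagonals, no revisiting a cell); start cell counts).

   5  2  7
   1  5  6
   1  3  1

11

One optimal route is r0c0 -> r1c0 -> r2c0 -> r2c1 -> r2c2.
Its cost is 5 + 1 + 1 + 3 + 1 = 11.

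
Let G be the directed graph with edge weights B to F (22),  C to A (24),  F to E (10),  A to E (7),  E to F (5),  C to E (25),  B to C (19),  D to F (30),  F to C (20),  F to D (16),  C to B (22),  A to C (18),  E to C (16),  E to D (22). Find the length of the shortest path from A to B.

Comparing a few candidate routes:
A → E → F → C → B: 7 + 5 + 20 + 22 = 54
A → E → C → B: 7 + 16 + 22 = 45
A → C → B: 18 + 22 = 40
The minimum is 40.

40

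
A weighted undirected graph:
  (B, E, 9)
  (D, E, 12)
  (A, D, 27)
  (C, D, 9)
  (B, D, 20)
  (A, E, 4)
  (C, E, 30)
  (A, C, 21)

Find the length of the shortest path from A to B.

13

Comparing a few candidate routes:
A→D→E→B: 27 + 12 + 9 = 48
A→D→B: 27 + 20 = 47
A→E→B: 4 + 9 = 13
A→E→D→B: 4 + 12 + 20 = 36
The minimum is 13.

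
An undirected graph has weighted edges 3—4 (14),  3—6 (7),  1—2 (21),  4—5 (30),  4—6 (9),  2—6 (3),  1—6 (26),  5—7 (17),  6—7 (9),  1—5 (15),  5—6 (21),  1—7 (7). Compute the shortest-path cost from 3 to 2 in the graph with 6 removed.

80

Paths from 3 to 2 avoiding 6:
3-4-5-7-1-2: 14 + 30 + 17 + 7 + 21 = 89
3-4-5-1-2: 14 + 30 + 15 + 21 = 80
Shortest: 80.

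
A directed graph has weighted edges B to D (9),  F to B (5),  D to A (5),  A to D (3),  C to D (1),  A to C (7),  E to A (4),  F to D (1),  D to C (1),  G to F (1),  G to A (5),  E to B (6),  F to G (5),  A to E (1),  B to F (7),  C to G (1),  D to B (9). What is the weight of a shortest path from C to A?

Checking several routes:
C -> G -> A: 1 + 5 = 6
C -> G -> F -> D -> A: 1 + 1 + 1 + 5 = 8
C -> D -> A: 1 + 5 = 6
Shortest: 6.

6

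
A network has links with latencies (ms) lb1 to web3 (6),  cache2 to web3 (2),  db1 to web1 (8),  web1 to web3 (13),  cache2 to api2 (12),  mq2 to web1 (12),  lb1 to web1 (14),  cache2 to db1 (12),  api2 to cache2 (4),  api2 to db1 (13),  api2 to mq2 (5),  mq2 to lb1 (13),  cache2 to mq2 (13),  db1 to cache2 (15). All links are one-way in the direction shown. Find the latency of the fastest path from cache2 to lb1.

Paths from cache2 to lb1:
cache2 -> api2 -> mq2 -> lb1: 12 + 5 + 13 = 30
cache2 -> mq2 -> lb1: 13 + 13 = 26
The minimum is 26 ms.

26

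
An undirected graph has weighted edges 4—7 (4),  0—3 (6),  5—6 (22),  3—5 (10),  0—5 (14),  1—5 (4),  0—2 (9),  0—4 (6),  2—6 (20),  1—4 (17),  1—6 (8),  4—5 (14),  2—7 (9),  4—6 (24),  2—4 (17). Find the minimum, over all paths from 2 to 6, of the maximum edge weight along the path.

Some routes from 2 to 6:
2 - 7 - 4 - 5 - 1 - 6: max(9, 4, 14, 4, 8) = 14
2 - 7 - 4 - 0 - 3 - 5 - 1 - 6: max(9, 4, 6, 6, 10, 4, 8) = 10
2 - 0 - 4 - 5 - 1 - 6: max(9, 6, 14, 4, 8) = 14
2 - 0 - 3 - 5 - 1 - 6: max(9, 6, 10, 4, 8) = 10
2 - 7 - 4 - 0 - 5 - 1 - 6: max(9, 4, 6, 14, 4, 8) = 14
2 - 0 - 5 - 1 - 6: max(9, 14, 4, 8) = 14
The minimum achievable maximum is 10.

10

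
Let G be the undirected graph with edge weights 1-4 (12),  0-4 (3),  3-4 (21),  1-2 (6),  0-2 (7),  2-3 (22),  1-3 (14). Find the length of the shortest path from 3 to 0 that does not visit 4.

27

Paths from 3 to 0 avoiding 4:
3 -> 2 -> 0: 22 + 7 = 29
3 -> 1 -> 2 -> 0: 14 + 6 + 7 = 27
The minimum is 27.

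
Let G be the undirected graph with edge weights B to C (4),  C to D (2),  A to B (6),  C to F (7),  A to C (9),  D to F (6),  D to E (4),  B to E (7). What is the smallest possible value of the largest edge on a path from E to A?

Checking several routes:
E-D-F-C-B-A: max(4, 6, 7, 4, 6) = 7
E-D-C-A: max(4, 2, 9) = 9
E-D-F-C-A: max(4, 6, 7, 9) = 9
E-B-A: max(7, 6) = 7
E-D-C-B-A: max(4, 2, 4, 6) = 6
Best route has worst link 6.

6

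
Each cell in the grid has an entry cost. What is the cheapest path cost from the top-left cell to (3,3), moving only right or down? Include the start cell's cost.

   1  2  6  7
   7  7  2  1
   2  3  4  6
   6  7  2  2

Cheapest: [0,0] -> [0,1] -> [0,2] -> [1,2] -> [2,2] -> [3,2] -> [3,3]
  1 + 2 + 6 + 2 + 4 + 2 + 2 = 19

19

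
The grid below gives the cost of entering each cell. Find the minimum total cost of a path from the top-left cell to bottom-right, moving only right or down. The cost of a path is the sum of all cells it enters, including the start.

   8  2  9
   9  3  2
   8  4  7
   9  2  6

Path [0,0] [0,1] [1,1] [2,1] [3,1] [3,2]: 8 + 2 + 3 + 4 + 2 + 6 = 25.

25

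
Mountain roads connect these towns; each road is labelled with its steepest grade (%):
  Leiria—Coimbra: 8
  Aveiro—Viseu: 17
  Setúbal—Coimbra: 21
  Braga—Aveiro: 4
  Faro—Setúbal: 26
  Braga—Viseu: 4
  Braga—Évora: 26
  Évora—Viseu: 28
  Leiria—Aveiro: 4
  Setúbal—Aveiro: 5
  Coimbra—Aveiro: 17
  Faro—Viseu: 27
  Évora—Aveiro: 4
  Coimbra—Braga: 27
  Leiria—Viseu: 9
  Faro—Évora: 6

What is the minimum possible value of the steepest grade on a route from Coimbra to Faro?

8

Comparing a few candidate routes:
Coimbra-Leiria-Viseu-Aveiro-Évora-Faro: max(8, 9, 17, 4, 6) = 17
Coimbra-Aveiro-Évora-Faro: max(17, 4, 6) = 17
Coimbra-Leiria-Viseu-Braga-Aveiro-Évora-Faro: max(8, 9, 4, 4, 4, 6) = 9
Coimbra-Leiria-Aveiro-Évora-Faro: max(8, 4, 4, 6) = 8
The minimum achievable maximum is 8%.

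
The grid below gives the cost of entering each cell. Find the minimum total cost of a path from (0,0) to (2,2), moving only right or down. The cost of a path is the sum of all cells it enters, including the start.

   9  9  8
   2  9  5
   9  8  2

Cheapest: [0,0]→[1,0]→[1,1]→[1,2]→[2,2]
  9 + 2 + 9 + 5 + 2 = 27

27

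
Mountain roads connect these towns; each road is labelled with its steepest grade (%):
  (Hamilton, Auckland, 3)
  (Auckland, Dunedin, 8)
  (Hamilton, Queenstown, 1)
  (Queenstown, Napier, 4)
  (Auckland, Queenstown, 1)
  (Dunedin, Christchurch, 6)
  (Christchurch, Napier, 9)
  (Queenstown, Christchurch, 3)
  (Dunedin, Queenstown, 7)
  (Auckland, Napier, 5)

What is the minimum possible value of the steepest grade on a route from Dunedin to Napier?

Some routes from Dunedin to Napier:
Dunedin → Christchurch → Queenstown → Hamilton → Auckland → Napier: max(6, 3, 1, 3, 5) = 6
Dunedin → Queenstown → Hamilton → Auckland → Napier: max(7, 1, 3, 5) = 7
Dunedin → Queenstown → Napier: max(7, 4) = 7
Dunedin → Christchurch → Queenstown → Auckland → Napier: max(6, 3, 1, 5) = 6
Dunedin → Christchurch → Queenstown → Napier: max(6, 3, 4) = 6
Smallest bottleneck: 6%.

6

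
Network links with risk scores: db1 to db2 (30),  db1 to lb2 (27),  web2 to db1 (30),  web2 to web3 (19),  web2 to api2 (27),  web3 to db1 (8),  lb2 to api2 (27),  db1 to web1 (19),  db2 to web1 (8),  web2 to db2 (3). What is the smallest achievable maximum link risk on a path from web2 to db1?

19

Comparing a few candidate routes:
web2→db2→web1→db1: max(3, 8, 19) = 19
web2→web3→db1: max(19, 8) = 19
web2→api2→lb2→db1: max(27, 27, 27) = 27
Best route has worst link 19.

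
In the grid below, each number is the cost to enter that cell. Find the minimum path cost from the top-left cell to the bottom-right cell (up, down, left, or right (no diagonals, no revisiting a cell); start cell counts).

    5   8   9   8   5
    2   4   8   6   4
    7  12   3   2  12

Best path: r0c0 → r1c0 → r1c1 → r1c2 → r2c2 → r2c3 → r2c4
Cost: 5 + 2 + 4 + 8 + 3 + 2 + 12 = 36

36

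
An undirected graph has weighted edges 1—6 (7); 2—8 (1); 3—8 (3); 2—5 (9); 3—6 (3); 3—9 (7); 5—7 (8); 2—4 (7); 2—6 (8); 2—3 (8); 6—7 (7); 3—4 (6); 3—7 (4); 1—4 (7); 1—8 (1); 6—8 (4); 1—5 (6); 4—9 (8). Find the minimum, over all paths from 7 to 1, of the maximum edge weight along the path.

4

Comparing a few candidate routes:
7-3-6-8-1: max(4, 3, 4, 1) = 4
7-3-4-2-8-1: max(4, 6, 7, 1, 1) = 7
7-3-4-1: max(4, 6, 7) = 7
7-3-8-1: max(4, 3, 1) = 4
Best route has worst link 4.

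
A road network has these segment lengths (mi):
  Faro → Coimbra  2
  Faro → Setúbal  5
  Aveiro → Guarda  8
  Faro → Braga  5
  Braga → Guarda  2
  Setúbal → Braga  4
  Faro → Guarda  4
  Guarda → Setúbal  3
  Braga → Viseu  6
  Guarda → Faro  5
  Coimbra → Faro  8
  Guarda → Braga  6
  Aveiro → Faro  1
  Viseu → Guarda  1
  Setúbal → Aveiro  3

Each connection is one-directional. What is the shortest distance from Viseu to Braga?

A few of the Viseu→Braga routes:
Viseu -> Guarda -> Setúbal -> Aveiro -> Faro -> Braga: 1 + 3 + 3 + 1 + 5 = 13
Viseu -> Guarda -> Braga: 1 + 6 = 7
Viseu -> Guarda -> Setúbal -> Braga: 1 + 3 + 4 = 8
Viseu -> Guarda -> Faro -> Braga: 1 + 5 + 5 = 11
The minimum is 7 mi.

7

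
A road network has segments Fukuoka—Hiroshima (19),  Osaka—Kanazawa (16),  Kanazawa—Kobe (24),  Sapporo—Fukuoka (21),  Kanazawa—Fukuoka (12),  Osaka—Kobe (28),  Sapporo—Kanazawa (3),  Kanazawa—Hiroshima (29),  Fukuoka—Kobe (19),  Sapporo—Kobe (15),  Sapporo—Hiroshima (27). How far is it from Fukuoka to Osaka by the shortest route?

Some routes from Fukuoka to Osaka:
Fukuoka→Kanazawa→Sapporo→Kobe→Osaka: 12 + 3 + 15 + 28 = 58
Fukuoka→Kobe→Sapporo→Kanazawa→Osaka: 19 + 15 + 3 + 16 = 53
Fukuoka→Sapporo→Kanazawa→Osaka: 21 + 3 + 16 = 40
Fukuoka→Kobe→Osaka: 19 + 28 = 47
Fukuoka→Kanazawa→Osaka: 12 + 16 = 28
Shortest: 28 km.

28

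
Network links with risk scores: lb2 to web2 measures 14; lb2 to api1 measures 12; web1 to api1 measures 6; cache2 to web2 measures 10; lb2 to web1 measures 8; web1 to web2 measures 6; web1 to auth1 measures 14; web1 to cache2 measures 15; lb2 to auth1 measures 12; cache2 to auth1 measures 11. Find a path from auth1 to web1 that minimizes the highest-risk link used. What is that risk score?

A few of the auth1→web1 routes:
auth1-lb2-web1: max(12, 8) = 12
auth1-web1: max(14) = 14
auth1-lb2-web2-web1: max(12, 14, 6) = 14
auth1-cache2-web2-web1: max(11, 10, 6) = 11
auth1-lb2-api1-web1: max(12, 12, 6) = 12
Smallest bottleneck: 11.

11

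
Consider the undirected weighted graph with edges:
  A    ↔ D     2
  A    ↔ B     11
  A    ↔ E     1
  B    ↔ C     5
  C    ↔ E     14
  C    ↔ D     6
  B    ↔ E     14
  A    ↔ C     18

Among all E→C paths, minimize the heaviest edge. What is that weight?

6

Checking several routes:
E-C: max(14) = 14
E-A-B-C: max(1, 11, 5) = 11
E-B-C: max(14, 5) = 14
E-B-A-D-C: max(14, 11, 2, 6) = 14
E-A-D-C: max(1, 2, 6) = 6
Smallest bottleneck: 6.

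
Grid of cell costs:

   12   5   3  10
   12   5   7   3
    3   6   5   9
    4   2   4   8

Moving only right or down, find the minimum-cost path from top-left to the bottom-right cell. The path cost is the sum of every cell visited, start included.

Take r0c0 -> r0c1 -> r1c1 -> r2c1 -> r3c1 -> r3c2 -> r3c3 for a total of 12 + 5 + 5 + 6 + 2 + 4 + 8 = 42.
For comparison, the top-then-right route costs 50.

42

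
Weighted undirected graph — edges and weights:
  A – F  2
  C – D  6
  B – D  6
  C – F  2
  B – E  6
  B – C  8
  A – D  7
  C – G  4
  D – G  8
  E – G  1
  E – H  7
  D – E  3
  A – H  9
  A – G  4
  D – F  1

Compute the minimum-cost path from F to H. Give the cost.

Checking several routes:
F - A - G - E - H: 2 + 4 + 1 + 7 = 14
F - A - H: 2 + 9 = 11
F - C - G - E - H: 2 + 4 + 1 + 7 = 14
F - D - E - H: 1 + 3 + 7 = 11
The minimum is 11.

11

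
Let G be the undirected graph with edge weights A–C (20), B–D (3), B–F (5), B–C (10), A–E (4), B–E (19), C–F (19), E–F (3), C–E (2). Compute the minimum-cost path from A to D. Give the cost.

15

Checking several routes:
A-E-B-D: 4 + 19 + 3 = 26
A-E-C-B-D: 4 + 2 + 10 + 3 = 19
A-E-F-B-D: 4 + 3 + 5 + 3 = 15
The minimum is 15.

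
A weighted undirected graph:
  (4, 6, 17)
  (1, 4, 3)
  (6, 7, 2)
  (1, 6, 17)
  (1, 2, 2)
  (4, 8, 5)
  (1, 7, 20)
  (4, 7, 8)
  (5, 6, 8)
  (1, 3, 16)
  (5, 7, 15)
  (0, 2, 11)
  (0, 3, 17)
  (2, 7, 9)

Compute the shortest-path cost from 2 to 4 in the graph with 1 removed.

17

Candidate routes:
2 - 7 - 6 - 4: 9 + 2 + 17 = 28
2 - 7 - 4: 9 + 8 = 17
2 - 7 - 5 - 6 - 4: 9 + 15 + 8 + 17 = 49
Shortest: 17.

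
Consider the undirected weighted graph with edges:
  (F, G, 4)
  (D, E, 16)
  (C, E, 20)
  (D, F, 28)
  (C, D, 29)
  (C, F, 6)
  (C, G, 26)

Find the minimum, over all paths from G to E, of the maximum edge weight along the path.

20

Comparing a few candidate routes:
G→F→C→E: max(4, 6, 20) = 20
G→F→D→E: max(4, 28, 16) = 28
G→C→E: max(26, 20) = 26
The minimum achievable maximum is 20.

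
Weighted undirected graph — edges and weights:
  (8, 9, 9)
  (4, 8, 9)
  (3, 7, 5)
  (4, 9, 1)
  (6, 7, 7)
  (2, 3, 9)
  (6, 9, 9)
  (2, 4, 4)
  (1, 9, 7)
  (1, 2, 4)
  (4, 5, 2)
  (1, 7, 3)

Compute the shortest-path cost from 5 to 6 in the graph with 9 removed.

20

Routes from 5 to 6 avoiding 9:
5 -> 4 -> 2 -> 1 -> 7 -> 6: 2 + 4 + 4 + 3 + 7 = 20
5 -> 4 -> 2 -> 3 -> 7 -> 6: 2 + 4 + 9 + 5 + 7 = 27
The minimum is 20.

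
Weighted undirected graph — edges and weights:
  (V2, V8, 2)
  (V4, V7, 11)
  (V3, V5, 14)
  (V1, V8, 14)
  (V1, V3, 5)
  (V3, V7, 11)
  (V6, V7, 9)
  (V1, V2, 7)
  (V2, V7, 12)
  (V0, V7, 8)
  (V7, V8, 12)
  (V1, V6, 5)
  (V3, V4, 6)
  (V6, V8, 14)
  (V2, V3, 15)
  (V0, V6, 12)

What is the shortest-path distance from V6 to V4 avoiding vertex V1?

Comparing a few candidate routes:
V6 → V0 → V7 → V4: 12 + 8 + 11 = 31
V6 → V0 → V7 → V3 → V4: 12 + 8 + 11 + 6 = 37
V6 → V7 → V3 → V4: 9 + 11 + 6 = 26
V6 → V7 → V4: 9 + 11 = 20
The minimum is 20.

20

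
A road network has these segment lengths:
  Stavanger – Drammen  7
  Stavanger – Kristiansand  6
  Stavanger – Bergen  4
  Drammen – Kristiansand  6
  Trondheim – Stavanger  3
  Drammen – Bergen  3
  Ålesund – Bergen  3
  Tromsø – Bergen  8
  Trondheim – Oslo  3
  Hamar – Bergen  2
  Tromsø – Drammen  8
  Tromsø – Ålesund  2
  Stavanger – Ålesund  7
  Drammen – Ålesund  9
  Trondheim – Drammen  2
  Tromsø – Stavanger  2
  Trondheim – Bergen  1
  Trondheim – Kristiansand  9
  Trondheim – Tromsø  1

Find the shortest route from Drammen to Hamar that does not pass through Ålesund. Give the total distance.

5

A few of the Drammen→Hamar routes:
Drammen - Bergen - Hamar: 3 + 2 = 5
Drammen - Trondheim - Bergen - Hamar: 2 + 1 + 2 = 5
Drammen - Trondheim - Stavanger - Bergen - Hamar: 2 + 3 + 4 + 2 = 11
Drammen - Trondheim - Tromsø - Stavanger - Bergen - Hamar: 2 + 1 + 2 + 4 + 2 = 11
Best route has total 5.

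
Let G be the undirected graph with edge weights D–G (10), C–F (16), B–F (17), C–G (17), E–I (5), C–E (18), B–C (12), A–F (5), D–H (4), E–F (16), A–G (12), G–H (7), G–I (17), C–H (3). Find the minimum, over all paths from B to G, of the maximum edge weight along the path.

12

Comparing a few candidate routes:
B → C → F → A → G: max(12, 16, 5, 12) = 16
B → C → G: max(12, 17) = 17
B → C → F → E → I → G: max(12, 16, 16, 5, 17) = 17
B → C → H → G: max(12, 3, 7) = 12
B → C → H → D → G: max(12, 3, 4, 10) = 12
Best route has worst link 12.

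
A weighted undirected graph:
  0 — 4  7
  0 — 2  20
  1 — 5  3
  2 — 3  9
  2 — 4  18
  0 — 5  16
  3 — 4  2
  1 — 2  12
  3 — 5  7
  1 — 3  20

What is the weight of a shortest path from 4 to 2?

Checking several routes:
4→3→2: 2 + 9 = 11
4→0→5→1→2: 7 + 16 + 3 + 12 = 38
4→0→2: 7 + 20 = 27
4→3→1→2: 2 + 20 + 12 = 34
4→3→5→1→2: 2 + 7 + 3 + 12 = 24
4→2: 18
Best route has total 11.

11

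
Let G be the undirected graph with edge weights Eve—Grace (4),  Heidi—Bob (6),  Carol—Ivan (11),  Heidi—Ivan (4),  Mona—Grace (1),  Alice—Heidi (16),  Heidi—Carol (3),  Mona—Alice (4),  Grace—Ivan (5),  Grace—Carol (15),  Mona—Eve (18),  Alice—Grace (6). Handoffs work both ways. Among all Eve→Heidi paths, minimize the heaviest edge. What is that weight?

A few of the Eve→Heidi routes:
Eve -> Grace -> Mona -> Alice -> Heidi: max(4, 1, 4, 16) = 16
Eve -> Grace -> Ivan -> Heidi: max(4, 5, 4) = 5
Eve -> Grace -> Alice -> Heidi: max(4, 6, 16) = 16
Eve -> Grace -> Ivan -> Carol -> Heidi: max(4, 5, 11, 3) = 11
Eve -> Grace -> Carol -> Heidi: max(4, 15, 3) = 15
Eve -> Grace -> Carol -> Ivan -> Heidi: max(4, 15, 11, 4) = 15
The minimum achievable maximum is 5.

5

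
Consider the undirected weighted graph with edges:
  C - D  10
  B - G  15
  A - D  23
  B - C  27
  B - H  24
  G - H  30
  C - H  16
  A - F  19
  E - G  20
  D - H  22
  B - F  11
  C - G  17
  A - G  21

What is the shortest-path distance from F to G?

Checking several routes:
F -> B -> H -> G: 11 + 24 + 30 = 65
F -> B -> H -> C -> G: 11 + 24 + 16 + 17 = 68
F -> A -> D -> C -> G: 19 + 23 + 10 + 17 = 69
F -> B -> C -> G: 11 + 27 + 17 = 55
F -> B -> G: 11 + 15 = 26
F -> A -> G: 19 + 21 = 40
The minimum is 26.

26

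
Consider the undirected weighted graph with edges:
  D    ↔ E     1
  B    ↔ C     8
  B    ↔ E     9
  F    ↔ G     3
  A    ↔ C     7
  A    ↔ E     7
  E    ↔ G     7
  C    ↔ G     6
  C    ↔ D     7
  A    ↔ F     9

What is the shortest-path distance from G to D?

8

Comparing a few candidate routes:
G→C→D: 6 + 7 = 13
G→F→A→E→D: 3 + 9 + 7 + 1 = 20
G→E→D: 7 + 1 = 8
Best route has total 8.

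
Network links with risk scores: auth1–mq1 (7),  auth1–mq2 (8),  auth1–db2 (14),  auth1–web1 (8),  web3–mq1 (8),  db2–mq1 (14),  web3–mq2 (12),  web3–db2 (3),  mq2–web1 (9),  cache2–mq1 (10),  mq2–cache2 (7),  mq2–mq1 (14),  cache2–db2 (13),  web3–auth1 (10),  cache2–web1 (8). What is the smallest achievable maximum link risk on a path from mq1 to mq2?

8

A few of the mq1→mq2 routes:
mq1→auth1→mq2: max(7, 8) = 8
mq1→auth1→web1→mq2: max(7, 8, 9) = 9
mq1→auth1→web1→cache2→mq2: max(7, 8, 8, 7) = 8
The minimum achievable maximum is 8.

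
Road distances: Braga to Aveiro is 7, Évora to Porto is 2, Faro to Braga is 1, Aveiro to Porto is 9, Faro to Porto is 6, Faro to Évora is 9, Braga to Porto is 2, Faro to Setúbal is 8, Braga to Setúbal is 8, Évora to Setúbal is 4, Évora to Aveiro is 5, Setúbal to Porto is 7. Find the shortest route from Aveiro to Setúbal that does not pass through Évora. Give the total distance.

15

Some routes from Aveiro to Setúbal avoiding Évora:
Aveiro -> Porto -> Braga -> Setúbal: 9 + 2 + 8 = 19
Aveiro -> Braga -> Setúbal: 7 + 8 = 15
Aveiro -> Porto -> Setúbal: 9 + 7 = 16
Aveiro -> Braga -> Faro -> Setúbal: 7 + 1 + 8 = 16
Aveiro -> Porto -> Braga -> Faro -> Setúbal: 9 + 2 + 1 + 8 = 20
Aveiro -> Braga -> Porto -> Setúbal: 7 + 2 + 7 = 16
Best route has total 15.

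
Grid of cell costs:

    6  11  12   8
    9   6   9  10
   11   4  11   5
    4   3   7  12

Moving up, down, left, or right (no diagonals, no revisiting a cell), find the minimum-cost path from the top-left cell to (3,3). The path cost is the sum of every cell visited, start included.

Best path: r0c0 → r1c0 → r1c1 → r2c1 → r3c1 → r3c2 → r3c3
Cost: 6 + 9 + 6 + 4 + 3 + 7 + 12 = 47

47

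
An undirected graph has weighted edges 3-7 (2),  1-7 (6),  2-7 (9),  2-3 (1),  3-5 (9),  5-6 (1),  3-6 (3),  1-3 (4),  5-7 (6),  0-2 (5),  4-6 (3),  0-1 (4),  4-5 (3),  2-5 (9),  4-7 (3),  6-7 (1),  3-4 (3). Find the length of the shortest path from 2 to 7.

3

Comparing a few candidate routes:
2-7: 9
2-3-4-7: 1 + 3 + 3 = 7
2-3-7: 1 + 2 = 3
2-3-4-6-7: 1 + 3 + 3 + 1 = 8
2-3-6-7: 1 + 3 + 1 = 5
2-3-4-5-6-7: 1 + 3 + 3 + 1 + 1 = 9
Best route has total 3.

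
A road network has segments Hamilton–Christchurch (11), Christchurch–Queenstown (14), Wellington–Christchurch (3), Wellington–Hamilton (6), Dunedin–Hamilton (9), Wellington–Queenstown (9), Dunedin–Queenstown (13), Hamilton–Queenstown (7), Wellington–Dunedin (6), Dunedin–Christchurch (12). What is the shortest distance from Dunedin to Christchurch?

A few of the Dunedin→Christchurch routes:
Dunedin→Wellington→Christchurch: 6 + 3 = 9
Dunedin→Christchurch: 12
Dunedin→Hamilton→Christchurch: 9 + 11 = 20
Dunedin→Hamilton→Wellington→Christchurch: 9 + 6 + 3 = 18
The minimum is 9 mi.

9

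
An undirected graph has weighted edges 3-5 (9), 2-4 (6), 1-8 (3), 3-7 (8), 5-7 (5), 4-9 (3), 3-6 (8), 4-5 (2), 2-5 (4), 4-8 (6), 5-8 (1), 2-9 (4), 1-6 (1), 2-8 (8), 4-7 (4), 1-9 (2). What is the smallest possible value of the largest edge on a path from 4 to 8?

Some routes from 4 to 8:
4 → 7 → 5 → 8: max(4, 5, 1) = 5
4 → 9 → 2 → 5 → 8: max(3, 4, 4, 1) = 4
4 → 5 → 2 → 9 → 1 → 8: max(2, 4, 4, 2, 3) = 4
4 → 7 → 5 → 2 → 9 → 1 → 8: max(4, 5, 4, 4, 2, 3) = 5
4 → 5 → 8: max(2, 1) = 2
4 → 9 → 1 → 8: max(3, 2, 3) = 3
Best route has worst link 2.

2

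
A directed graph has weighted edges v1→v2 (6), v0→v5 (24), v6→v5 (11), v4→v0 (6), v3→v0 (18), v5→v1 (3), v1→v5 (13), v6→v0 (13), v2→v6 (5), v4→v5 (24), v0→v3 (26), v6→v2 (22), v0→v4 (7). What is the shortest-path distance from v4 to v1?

27

Paths from v4 to v1:
v4-v0-v5-v1: 6 + 24 + 3 = 33
v4-v5-v1: 24 + 3 = 27
The minimum is 27.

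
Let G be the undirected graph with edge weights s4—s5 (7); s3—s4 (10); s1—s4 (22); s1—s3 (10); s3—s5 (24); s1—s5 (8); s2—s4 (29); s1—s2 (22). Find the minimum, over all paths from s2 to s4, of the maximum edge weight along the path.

22

A few of the s2→s4 routes:
s2→s1→s5→s4: max(22, 8, 7) = 22
s2→s1→s3→s5→s4: max(22, 10, 24, 7) = 24
s2→s1→s4: max(22, 22) = 22
s2→s1→s3→s4: max(22, 10, 10) = 22
Smallest bottleneck: 22.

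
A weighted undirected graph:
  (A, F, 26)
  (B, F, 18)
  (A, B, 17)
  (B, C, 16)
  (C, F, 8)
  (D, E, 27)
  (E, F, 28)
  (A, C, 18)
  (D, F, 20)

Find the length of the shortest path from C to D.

28

A few of the C→D routes:
C→F→D: 8 + 20 = 28
C→F→E→D: 8 + 28 + 27 = 63
C→B→F→D: 16 + 18 + 20 = 54
The minimum is 28.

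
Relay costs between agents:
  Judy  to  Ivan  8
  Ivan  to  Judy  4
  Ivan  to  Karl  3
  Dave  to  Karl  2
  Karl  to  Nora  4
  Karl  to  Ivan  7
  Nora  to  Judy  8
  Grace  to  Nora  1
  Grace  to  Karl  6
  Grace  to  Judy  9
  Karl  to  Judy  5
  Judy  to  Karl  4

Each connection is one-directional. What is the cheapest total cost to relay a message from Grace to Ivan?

A few of the Grace→Ivan routes:
Grace -> Nora -> Judy -> Ivan: 1 + 8 + 8 = 17
Grace -> Karl -> Ivan: 6 + 7 = 13
Grace -> Judy -> Karl -> Ivan: 9 + 4 + 7 = 20
Grace -> Karl -> Judy -> Ivan: 6 + 5 + 8 = 19
Grace -> Judy -> Ivan: 9 + 8 = 17
Best route has total 13.

13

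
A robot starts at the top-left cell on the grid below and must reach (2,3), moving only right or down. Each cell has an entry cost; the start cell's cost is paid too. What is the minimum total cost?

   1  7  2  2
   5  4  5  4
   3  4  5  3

19

Take [0,0] [0,1] [0,2] [0,3] [1,3] [2,3] for a total of 1 + 7 + 2 + 2 + 4 + 3 = 19.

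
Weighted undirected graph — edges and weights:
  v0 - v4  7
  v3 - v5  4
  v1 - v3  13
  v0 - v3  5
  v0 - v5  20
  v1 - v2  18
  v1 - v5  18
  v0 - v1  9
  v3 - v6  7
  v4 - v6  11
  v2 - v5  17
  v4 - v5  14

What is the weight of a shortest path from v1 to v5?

17

Some routes from v1 to v5:
v1 → v5: 18
v1 → v0 → v5: 9 + 20 = 29
v1 → v0 → v3 → v5: 9 + 5 + 4 = 18
v1 → v3 → v5: 13 + 4 = 17
The minimum is 17.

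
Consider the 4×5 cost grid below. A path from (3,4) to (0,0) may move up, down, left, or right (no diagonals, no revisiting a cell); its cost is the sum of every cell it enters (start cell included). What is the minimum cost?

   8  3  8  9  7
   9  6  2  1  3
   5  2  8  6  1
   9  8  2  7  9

One optimal route is r3c4 -> r2c4 -> r1c4 -> r1c3 -> r1c2 -> r1c1 -> r0c1 -> r0c0.
Its cost is 9 + 1 + 3 + 1 + 2 + 6 + 3 + 8 = 33.

33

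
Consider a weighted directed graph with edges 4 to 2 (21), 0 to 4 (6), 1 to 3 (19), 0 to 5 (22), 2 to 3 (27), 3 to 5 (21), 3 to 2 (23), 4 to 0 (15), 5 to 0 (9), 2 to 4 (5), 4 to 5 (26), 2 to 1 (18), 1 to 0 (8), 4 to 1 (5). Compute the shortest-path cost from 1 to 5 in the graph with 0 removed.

40

Routes from 1 to 5 avoiding 0:
1 → 3 → 2 → 4 → 5: 19 + 23 + 5 + 26 = 73
1 → 3 → 5: 19 + 21 = 40
Best route has total 40.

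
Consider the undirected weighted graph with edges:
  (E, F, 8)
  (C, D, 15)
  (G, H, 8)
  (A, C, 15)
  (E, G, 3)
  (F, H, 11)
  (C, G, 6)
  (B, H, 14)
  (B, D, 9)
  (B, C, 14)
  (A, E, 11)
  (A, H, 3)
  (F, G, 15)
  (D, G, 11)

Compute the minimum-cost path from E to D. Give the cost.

Comparing a few candidate routes:
E -> A -> H -> G -> D: 11 + 3 + 8 + 11 = 33
E -> G -> C -> B -> D: 3 + 6 + 14 + 9 = 32
E -> G -> C -> D: 3 + 6 + 15 = 24
E -> G -> D: 3 + 11 = 14
Best route has total 14.

14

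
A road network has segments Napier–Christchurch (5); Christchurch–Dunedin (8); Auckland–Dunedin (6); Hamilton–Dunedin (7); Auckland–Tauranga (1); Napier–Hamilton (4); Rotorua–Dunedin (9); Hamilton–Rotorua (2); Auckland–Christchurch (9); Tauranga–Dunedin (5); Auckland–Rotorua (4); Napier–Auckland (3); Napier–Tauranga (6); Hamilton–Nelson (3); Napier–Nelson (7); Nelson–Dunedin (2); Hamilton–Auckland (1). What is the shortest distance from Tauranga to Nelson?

5

Checking several routes:
Tauranga - Dunedin - Nelson: 5 + 2 = 7
Tauranga - Auckland - Dunedin - Nelson: 1 + 6 + 2 = 9
Tauranga - Auckland - Hamilton - Nelson: 1 + 1 + 3 = 5
Tauranga - Auckland - Rotorua - Hamilton - Nelson: 1 + 4 + 2 + 3 = 10
Shortest: 5 km.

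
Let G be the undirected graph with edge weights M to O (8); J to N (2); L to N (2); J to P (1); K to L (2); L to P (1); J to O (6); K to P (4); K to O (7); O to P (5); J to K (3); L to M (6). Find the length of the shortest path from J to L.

2

Some routes from J to L:
J → N → L: 2 + 2 = 4
J → K → P → L: 3 + 4 + 1 = 8
J → P → K → L: 1 + 4 + 2 = 7
J → P → L: 1 + 1 = 2
J → K → L: 3 + 2 = 5
Shortest: 2.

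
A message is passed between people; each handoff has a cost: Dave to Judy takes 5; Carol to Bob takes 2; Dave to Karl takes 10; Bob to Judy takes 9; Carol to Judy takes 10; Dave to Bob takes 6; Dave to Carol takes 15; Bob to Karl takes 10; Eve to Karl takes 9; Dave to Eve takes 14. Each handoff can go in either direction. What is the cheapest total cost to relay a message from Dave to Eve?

14

Comparing a few candidate routes:
Dave - Bob - Karl - Eve: 6 + 10 + 9 = 25
Dave - Carol - Bob - Karl - Eve: 15 + 2 + 10 + 9 = 36
Dave - Karl - Eve: 10 + 9 = 19
Dave - Judy - Carol - Bob - Karl - Eve: 5 + 10 + 2 + 10 + 9 = 36
Dave - Eve: 14
Dave - Judy - Bob - Karl - Eve: 5 + 9 + 10 + 9 = 33
Best route has total 14.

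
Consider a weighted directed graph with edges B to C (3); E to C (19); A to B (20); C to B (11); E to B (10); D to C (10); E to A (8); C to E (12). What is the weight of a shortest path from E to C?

Candidate routes:
E - A - B - C: 8 + 20 + 3 = 31
E - C: 19
E - B - C: 10 + 3 = 13
The minimum is 13.

13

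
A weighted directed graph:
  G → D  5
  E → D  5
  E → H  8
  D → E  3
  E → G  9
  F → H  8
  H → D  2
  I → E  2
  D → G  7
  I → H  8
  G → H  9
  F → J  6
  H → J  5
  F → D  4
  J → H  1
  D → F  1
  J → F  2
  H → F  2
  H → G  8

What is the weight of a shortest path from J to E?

6

Routes from J to E:
J -> F -> D -> E: 2 + 4 + 3 = 9
J -> H -> D -> E: 1 + 2 + 3 = 6
J -> H -> G -> D -> E: 1 + 8 + 5 + 3 = 17
J -> F -> H -> G -> D -> E: 2 + 8 + 8 + 5 + 3 = 26
J -> H -> F -> D -> E: 1 + 2 + 4 + 3 = 10
J -> F -> H -> D -> E: 2 + 8 + 2 + 3 = 15
Best route has total 6.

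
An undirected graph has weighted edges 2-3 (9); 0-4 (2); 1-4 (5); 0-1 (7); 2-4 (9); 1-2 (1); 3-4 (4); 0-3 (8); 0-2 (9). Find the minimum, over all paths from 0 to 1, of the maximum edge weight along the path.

A few of the 0→1 routes:
0→1: max(7) = 7
0→3→2→1: max(8, 9, 1) = 9
0→4→1: max(2, 5) = 5
0→3→2→4→1: max(8, 9, 9, 5) = 9
0→3→4→1: max(8, 4, 5) = 8
0→3→4→2→1: max(8, 4, 9, 1) = 9
The minimum achievable maximum is 5.

5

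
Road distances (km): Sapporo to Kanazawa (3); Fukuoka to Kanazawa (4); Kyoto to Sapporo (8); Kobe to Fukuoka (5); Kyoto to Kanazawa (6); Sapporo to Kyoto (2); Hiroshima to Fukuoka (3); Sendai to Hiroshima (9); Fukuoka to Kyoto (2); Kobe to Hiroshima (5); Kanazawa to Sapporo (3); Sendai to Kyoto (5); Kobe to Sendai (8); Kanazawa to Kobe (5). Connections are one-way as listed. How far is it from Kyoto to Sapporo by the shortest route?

8

Candidate routes:
Kyoto→Sapporo: 8
Kyoto→Kanazawa→Sapporo: 6 + 3 = 9
Shortest: 8 km.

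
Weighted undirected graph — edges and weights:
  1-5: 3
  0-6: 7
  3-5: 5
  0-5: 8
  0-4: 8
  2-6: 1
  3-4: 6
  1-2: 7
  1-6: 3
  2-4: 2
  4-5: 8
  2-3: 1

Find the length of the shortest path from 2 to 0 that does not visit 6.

10

A few of the 2→0 routes:
2-3-4-0: 1 + 6 + 8 = 15
2-1-5-0: 7 + 3 + 8 = 18
2-4-3-5-0: 2 + 6 + 5 + 8 = 21
2-4-0: 2 + 8 = 10
2-4-5-0: 2 + 8 + 8 = 18
2-3-5-0: 1 + 5 + 8 = 14
Best route has total 10.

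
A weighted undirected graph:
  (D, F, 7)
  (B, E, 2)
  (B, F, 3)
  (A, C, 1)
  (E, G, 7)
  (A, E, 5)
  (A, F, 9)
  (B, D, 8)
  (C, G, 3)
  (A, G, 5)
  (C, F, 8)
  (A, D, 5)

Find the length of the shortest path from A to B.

Comparing a few candidate routes:
A-C-F-B: 1 + 8 + 3 = 12
A-F-B: 9 + 3 = 12
A-E-B: 5 + 2 = 7
A-D-B: 5 + 8 = 13
Best route has total 7.

7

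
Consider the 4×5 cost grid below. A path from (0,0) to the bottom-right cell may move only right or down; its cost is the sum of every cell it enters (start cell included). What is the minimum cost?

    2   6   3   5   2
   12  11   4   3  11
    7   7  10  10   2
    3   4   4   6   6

One optimal route is r0c0 → r0c1 → r0c2 → r1c2 → r1c3 → r2c3 → r2c4 → r3c4.
Its cost is 2 + 6 + 3 + 4 + 3 + 10 + 2 + 6 = 36.
For comparison, the top-then-right route costs 37.

36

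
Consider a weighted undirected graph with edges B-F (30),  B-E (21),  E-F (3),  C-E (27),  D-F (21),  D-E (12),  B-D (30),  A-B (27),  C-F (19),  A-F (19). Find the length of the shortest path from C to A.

38

Some routes from C to A:
C - E - B - A: 27 + 21 + 27 = 75
C - F - A: 19 + 19 = 38
C - F - E - B - A: 19 + 3 + 21 + 27 = 70
C - E - F - A: 27 + 3 + 19 = 49
The minimum is 38.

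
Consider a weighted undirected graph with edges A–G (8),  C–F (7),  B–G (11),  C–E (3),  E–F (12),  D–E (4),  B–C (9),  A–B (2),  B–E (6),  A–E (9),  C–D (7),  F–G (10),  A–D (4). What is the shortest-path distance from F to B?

Some routes from F to B:
F -> E -> B: 12 + 6 = 18
F -> C -> D -> A -> B: 7 + 7 + 4 + 2 = 20
F -> C -> E -> B: 7 + 3 + 6 = 16
F -> C -> B: 7 + 9 = 16
The minimum is 16.

16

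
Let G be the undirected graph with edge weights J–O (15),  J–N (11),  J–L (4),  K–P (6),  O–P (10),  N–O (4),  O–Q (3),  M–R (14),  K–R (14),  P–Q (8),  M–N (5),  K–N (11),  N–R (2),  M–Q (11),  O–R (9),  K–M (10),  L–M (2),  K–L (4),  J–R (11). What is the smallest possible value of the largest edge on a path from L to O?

5

A few of the L→O routes:
L→M→K→P→Q→O: max(2, 10, 6, 8, 3) = 10
L→M→K→P→O: max(2, 10, 6, 10) = 10
L→K→P→Q→O: max(4, 6, 8, 3) = 8
L→M→N→O: max(2, 5, 4) = 5
L→M→N→R→O: max(2, 5, 2, 9) = 9
Best route has worst link 5.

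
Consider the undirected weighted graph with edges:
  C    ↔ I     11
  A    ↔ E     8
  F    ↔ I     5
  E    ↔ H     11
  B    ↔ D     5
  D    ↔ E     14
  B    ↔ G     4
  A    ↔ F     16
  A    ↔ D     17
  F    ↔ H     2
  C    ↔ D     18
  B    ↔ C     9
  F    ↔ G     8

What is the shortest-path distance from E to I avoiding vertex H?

29

A few of the E→I routes:
E→A→F→I: 8 + 16 + 5 = 29
E→D→B→C→I: 14 + 5 + 9 + 11 = 39
E→D→B→G→F→I: 14 + 5 + 4 + 8 + 5 = 36
Shortest: 29.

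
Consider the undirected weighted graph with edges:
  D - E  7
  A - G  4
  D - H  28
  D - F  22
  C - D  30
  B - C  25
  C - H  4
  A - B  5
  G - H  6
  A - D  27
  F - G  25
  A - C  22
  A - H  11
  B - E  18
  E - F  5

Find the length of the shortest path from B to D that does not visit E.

32

Some routes from B to D avoiding E:
B-A-H-C-D: 5 + 11 + 4 + 30 = 50
B-A-H-D: 5 + 11 + 28 = 44
B-A-D: 5 + 27 = 32
B-A-G-H-D: 5 + 4 + 6 + 28 = 43
B-A-G-H-C-D: 5 + 4 + 6 + 4 + 30 = 49
The minimum is 32.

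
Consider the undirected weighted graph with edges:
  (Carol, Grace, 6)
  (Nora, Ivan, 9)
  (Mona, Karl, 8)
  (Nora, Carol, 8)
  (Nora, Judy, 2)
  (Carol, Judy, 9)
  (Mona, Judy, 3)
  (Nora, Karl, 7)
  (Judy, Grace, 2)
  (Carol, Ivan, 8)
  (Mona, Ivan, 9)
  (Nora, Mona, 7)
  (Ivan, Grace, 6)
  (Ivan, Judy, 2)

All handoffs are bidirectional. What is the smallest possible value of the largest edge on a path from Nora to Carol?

A few of the Nora→Carol routes:
Nora → Mona → Judy → Grace → Carol: max(7, 3, 2, 6) = 7
Nora → Mona → Judy → Ivan → Grace → Carol: max(7, 3, 2, 6, 6) = 7
Nora → Judy → Ivan → Grace → Carol: max(2, 2, 6, 6) = 6
Nora → Judy → Grace → Carol: max(2, 2, 6) = 6
Best route has worst link 6.

6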